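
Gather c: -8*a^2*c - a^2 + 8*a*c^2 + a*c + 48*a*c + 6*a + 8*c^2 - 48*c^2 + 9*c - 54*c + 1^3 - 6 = -a^2 + 6*a + c^2*(8*a - 40) + c*(-8*a^2 + 49*a - 45) - 5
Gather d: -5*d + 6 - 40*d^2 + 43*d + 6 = -40*d^2 + 38*d + 12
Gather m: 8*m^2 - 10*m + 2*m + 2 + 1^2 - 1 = 8*m^2 - 8*m + 2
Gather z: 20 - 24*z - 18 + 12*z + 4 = 6 - 12*z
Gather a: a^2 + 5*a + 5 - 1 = a^2 + 5*a + 4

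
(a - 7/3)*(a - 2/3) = a^2 - 3*a + 14/9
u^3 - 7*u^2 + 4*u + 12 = (u - 6)*(u - 2)*(u + 1)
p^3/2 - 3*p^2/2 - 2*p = p*(p/2 + 1/2)*(p - 4)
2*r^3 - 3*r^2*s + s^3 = (-r + s)^2*(2*r + s)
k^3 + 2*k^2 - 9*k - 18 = (k - 3)*(k + 2)*(k + 3)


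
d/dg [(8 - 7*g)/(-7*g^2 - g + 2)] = (49*g^2 + 7*g - (7*g - 8)*(14*g + 1) - 14)/(7*g^2 + g - 2)^2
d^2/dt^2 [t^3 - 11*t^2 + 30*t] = 6*t - 22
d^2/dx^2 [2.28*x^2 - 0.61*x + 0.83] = 4.56000000000000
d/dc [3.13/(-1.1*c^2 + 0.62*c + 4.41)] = (6.886*c - 1.9406)/(-1.1*c^2 + 0.62*c + 4.41)^2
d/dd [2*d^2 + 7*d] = 4*d + 7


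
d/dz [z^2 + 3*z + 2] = 2*z + 3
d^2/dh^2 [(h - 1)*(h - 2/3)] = 2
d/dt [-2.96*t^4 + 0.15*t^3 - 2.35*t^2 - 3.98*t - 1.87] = -11.84*t^3 + 0.45*t^2 - 4.7*t - 3.98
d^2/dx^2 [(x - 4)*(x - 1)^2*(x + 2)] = 12*x^2 - 24*x - 6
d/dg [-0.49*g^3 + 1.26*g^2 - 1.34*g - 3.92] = -1.47*g^2 + 2.52*g - 1.34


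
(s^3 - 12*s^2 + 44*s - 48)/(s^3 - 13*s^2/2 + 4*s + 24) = 2*(s^2 - 8*s + 12)/(2*s^2 - 5*s - 12)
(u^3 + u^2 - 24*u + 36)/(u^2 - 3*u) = u + 4 - 12/u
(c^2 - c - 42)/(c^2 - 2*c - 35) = (c + 6)/(c + 5)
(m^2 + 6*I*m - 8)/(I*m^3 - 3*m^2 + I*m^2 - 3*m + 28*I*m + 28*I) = (-I*m^2 + 6*m + 8*I)/(m^3 + m^2*(1 + 3*I) + m*(28 + 3*I) + 28)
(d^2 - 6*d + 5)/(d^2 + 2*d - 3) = (d - 5)/(d + 3)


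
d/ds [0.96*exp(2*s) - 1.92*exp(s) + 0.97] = 1.92*(exp(s) - 1)*exp(s)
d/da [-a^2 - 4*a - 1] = -2*a - 4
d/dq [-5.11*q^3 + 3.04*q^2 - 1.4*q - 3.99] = -15.33*q^2 + 6.08*q - 1.4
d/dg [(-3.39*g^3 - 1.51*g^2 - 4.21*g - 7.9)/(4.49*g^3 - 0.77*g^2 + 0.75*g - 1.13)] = (7.105427357601e-15*g^5 + 9.3902*g^4 + 32.7208*g^3 + 113.5309*g^2 - 8.7534*g + 10.6823)/(20.1601*g^6 - 6.9146*g^5 + 7.3279*g^4 - 11.3024*g^3 + 2.3027*g^2 - 1.695*g + 1.2769)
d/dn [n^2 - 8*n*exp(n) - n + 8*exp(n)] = -8*n*exp(n) + 2*n - 1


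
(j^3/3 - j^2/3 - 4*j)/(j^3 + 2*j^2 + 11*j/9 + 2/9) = 3*j*(j^2 - j - 12)/(9*j^3 + 18*j^2 + 11*j + 2)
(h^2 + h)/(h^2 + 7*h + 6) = h/(h + 6)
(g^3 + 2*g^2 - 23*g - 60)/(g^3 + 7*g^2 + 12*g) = (g - 5)/g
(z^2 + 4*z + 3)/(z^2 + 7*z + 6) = (z + 3)/(z + 6)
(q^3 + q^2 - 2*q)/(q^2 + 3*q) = (q^2 + q - 2)/(q + 3)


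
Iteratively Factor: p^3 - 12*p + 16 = (p - 2)*(p^2 + 2*p - 8) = (p - 2)*(p + 4)*(p - 2)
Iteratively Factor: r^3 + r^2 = (r)*(r^2 + r) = r*(r + 1)*(r)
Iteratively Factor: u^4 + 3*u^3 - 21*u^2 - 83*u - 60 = (u + 1)*(u^3 + 2*u^2 - 23*u - 60) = (u + 1)*(u + 4)*(u^2 - 2*u - 15) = (u - 5)*(u + 1)*(u + 4)*(u + 3)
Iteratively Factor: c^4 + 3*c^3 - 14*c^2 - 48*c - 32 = (c + 4)*(c^3 - c^2 - 10*c - 8) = (c + 2)*(c + 4)*(c^2 - 3*c - 4) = (c - 4)*(c + 2)*(c + 4)*(c + 1)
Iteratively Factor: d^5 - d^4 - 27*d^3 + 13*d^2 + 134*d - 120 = (d - 2)*(d^4 + d^3 - 25*d^2 - 37*d + 60) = (d - 2)*(d - 1)*(d^3 + 2*d^2 - 23*d - 60) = (d - 2)*(d - 1)*(d + 4)*(d^2 - 2*d - 15) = (d - 5)*(d - 2)*(d - 1)*(d + 4)*(d + 3)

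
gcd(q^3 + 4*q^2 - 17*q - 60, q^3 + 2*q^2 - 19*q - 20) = q^2 + q - 20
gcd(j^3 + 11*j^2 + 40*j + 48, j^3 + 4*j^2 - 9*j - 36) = j^2 + 7*j + 12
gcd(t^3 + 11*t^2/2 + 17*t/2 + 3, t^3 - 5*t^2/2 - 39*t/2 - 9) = t^2 + 7*t/2 + 3/2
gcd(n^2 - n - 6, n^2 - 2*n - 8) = n + 2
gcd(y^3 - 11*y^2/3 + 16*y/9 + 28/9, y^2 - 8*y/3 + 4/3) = y - 2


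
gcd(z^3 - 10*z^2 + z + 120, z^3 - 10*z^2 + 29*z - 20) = z - 5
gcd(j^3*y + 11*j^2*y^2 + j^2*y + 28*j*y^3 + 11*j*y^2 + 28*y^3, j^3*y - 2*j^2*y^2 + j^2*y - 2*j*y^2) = j*y + y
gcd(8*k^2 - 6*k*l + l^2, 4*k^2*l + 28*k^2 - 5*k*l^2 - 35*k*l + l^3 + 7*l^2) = 4*k - l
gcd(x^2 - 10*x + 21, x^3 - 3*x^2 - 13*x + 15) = 1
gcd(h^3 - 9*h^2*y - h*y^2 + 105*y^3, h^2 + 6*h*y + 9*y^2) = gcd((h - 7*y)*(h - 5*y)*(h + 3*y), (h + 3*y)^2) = h + 3*y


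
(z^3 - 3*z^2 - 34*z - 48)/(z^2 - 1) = (z^3 - 3*z^2 - 34*z - 48)/(z^2 - 1)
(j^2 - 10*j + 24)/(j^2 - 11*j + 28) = (j - 6)/(j - 7)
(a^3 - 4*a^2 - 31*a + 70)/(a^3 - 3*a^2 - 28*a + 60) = (a - 7)/(a - 6)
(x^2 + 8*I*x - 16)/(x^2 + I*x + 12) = (x + 4*I)/(x - 3*I)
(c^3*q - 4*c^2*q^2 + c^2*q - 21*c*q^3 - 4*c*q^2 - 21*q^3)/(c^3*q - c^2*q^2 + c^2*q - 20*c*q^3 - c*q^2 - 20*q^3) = (-c^2 + 4*c*q + 21*q^2)/(-c^2 + c*q + 20*q^2)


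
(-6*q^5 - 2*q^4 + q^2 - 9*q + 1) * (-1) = 6*q^5 + 2*q^4 - q^2 + 9*q - 1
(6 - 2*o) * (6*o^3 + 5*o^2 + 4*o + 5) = -12*o^4 + 26*o^3 + 22*o^2 + 14*o + 30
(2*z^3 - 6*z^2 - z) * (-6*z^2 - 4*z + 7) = -12*z^5 + 28*z^4 + 44*z^3 - 38*z^2 - 7*z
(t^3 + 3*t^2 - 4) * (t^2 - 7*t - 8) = t^5 - 4*t^4 - 29*t^3 - 28*t^2 + 28*t + 32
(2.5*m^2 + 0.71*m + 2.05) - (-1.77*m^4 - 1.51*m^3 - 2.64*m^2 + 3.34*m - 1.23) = 1.77*m^4 + 1.51*m^3 + 5.14*m^2 - 2.63*m + 3.28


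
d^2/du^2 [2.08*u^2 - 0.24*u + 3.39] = 4.16000000000000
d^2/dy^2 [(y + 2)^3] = 6*y + 12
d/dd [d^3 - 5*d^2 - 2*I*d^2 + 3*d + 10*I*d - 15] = 3*d^2 - 10*d - 4*I*d + 3 + 10*I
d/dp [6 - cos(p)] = sin(p)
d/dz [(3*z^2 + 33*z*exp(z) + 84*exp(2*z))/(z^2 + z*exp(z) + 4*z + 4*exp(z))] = 3*(-(z^2 + 11*z*exp(z) + 28*exp(2*z))*(z*exp(z) + 2*z + 5*exp(z) + 4) + (z^2 + z*exp(z) + 4*z + 4*exp(z))*(11*z*exp(z) + 2*z + 56*exp(2*z) + 11*exp(z)))/(z^2 + z*exp(z) + 4*z + 4*exp(z))^2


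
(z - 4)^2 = z^2 - 8*z + 16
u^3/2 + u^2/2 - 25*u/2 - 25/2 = (u/2 + 1/2)*(u - 5)*(u + 5)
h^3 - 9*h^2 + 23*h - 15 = (h - 5)*(h - 3)*(h - 1)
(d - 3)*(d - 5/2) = d^2 - 11*d/2 + 15/2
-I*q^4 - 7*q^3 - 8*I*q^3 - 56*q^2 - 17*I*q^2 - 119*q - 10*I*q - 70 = (q + 2)*(q + 5)*(q - 7*I)*(-I*q - I)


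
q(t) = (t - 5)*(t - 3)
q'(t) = 2*t - 8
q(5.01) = 0.02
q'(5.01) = 2.02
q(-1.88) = 33.57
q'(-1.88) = -11.76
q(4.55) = -0.70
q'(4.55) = 1.10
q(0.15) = 13.82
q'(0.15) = -7.70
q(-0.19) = 16.56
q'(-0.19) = -8.38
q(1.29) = 6.34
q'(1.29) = -5.42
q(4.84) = -0.29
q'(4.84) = 1.68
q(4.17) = -0.97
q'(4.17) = 0.34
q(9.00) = 24.00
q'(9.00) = 10.00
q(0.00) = 15.00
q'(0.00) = -8.00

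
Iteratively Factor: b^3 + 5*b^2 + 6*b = (b)*(b^2 + 5*b + 6) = b*(b + 3)*(b + 2)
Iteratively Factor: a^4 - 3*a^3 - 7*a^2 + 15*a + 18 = (a + 2)*(a^3 - 5*a^2 + 3*a + 9) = (a - 3)*(a + 2)*(a^2 - 2*a - 3) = (a - 3)^2*(a + 2)*(a + 1)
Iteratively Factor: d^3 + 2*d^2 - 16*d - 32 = (d + 2)*(d^2 - 16) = (d + 2)*(d + 4)*(d - 4)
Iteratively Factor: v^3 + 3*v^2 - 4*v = (v - 1)*(v^2 + 4*v) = (v - 1)*(v + 4)*(v)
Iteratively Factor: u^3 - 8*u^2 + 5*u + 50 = (u + 2)*(u^2 - 10*u + 25) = (u - 5)*(u + 2)*(u - 5)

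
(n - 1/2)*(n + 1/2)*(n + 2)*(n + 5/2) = n^4 + 9*n^3/2 + 19*n^2/4 - 9*n/8 - 5/4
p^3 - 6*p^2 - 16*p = p*(p - 8)*(p + 2)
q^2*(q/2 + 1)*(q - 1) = q^4/2 + q^3/2 - q^2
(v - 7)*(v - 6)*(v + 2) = v^3 - 11*v^2 + 16*v + 84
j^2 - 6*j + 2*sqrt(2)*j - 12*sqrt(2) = (j - 6)*(j + 2*sqrt(2))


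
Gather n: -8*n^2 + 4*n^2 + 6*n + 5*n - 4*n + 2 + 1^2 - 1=-4*n^2 + 7*n + 2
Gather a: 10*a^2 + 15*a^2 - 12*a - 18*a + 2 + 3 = 25*a^2 - 30*a + 5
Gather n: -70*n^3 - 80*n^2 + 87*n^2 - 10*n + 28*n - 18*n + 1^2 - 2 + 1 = -70*n^3 + 7*n^2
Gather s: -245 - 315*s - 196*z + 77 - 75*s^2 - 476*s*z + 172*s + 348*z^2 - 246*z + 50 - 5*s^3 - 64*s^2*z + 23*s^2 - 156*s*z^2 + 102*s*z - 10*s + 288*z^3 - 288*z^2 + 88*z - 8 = -5*s^3 + s^2*(-64*z - 52) + s*(-156*z^2 - 374*z - 153) + 288*z^3 + 60*z^2 - 354*z - 126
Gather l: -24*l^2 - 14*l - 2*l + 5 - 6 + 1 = -24*l^2 - 16*l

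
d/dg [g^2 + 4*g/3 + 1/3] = 2*g + 4/3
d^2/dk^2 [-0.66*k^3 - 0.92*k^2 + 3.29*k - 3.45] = -3.96*k - 1.84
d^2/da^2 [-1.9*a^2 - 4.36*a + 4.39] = -3.80000000000000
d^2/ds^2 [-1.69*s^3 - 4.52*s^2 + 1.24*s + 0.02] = -10.14*s - 9.04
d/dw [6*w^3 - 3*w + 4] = 18*w^2 - 3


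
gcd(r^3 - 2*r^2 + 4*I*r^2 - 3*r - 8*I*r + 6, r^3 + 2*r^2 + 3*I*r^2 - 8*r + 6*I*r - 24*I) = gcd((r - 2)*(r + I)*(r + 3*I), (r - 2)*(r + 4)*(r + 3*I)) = r^2 + r*(-2 + 3*I) - 6*I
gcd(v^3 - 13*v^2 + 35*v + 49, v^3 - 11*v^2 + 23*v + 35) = v^2 - 6*v - 7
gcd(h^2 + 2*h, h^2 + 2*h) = h^2 + 2*h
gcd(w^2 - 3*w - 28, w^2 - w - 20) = w + 4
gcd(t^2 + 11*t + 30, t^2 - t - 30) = t + 5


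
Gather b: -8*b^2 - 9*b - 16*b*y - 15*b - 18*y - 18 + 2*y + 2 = -8*b^2 + b*(-16*y - 24) - 16*y - 16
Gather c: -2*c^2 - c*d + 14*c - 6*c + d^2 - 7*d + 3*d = -2*c^2 + c*(8 - d) + d^2 - 4*d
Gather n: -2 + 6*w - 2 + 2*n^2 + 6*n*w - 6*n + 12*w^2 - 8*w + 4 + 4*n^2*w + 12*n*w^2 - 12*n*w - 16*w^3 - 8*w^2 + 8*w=n^2*(4*w + 2) + n*(12*w^2 - 6*w - 6) - 16*w^3 + 4*w^2 + 6*w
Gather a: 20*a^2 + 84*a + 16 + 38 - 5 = 20*a^2 + 84*a + 49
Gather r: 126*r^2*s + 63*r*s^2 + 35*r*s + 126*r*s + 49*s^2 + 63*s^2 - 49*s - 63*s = 126*r^2*s + r*(63*s^2 + 161*s) + 112*s^2 - 112*s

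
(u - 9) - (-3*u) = 4*u - 9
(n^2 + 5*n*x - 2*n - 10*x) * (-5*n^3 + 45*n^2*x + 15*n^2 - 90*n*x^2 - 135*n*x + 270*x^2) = -5*n^5 + 20*n^4*x + 25*n^4 + 135*n^3*x^2 - 100*n^3*x - 30*n^3 - 450*n^2*x^3 - 675*n^2*x^2 + 120*n^2*x + 2250*n*x^3 + 810*n*x^2 - 2700*x^3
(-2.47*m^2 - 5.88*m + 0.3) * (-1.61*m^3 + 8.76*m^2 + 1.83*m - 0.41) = 3.9767*m^5 - 12.1704*m^4 - 56.5119*m^3 - 7.1197*m^2 + 2.9598*m - 0.123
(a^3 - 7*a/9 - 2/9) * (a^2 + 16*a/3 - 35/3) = a^5 + 16*a^4/3 - 112*a^3/9 - 118*a^2/27 + 71*a/9 + 70/27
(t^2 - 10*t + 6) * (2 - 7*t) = -7*t^3 + 72*t^2 - 62*t + 12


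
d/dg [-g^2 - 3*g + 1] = -2*g - 3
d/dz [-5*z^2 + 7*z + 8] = 7 - 10*z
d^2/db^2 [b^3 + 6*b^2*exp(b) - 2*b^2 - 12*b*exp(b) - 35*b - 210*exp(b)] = 6*b^2*exp(b) + 12*b*exp(b) + 6*b - 222*exp(b) - 4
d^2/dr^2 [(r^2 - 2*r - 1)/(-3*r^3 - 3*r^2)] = 2*(-r^4 + 6*r^3 + 12*r^2 + 10*r + 3)/(3*r^4*(r^3 + 3*r^2 + 3*r + 1))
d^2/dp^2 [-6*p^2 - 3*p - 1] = -12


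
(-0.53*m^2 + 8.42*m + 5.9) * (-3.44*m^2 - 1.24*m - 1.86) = 1.8232*m^4 - 28.3076*m^3 - 29.751*m^2 - 22.9772*m - 10.974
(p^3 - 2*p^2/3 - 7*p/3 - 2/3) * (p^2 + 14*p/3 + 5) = p^5 + 4*p^4 - 4*p^3/9 - 134*p^2/9 - 133*p/9 - 10/3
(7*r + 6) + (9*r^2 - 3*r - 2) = 9*r^2 + 4*r + 4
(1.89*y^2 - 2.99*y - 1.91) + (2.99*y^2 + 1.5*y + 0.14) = 4.88*y^2 - 1.49*y - 1.77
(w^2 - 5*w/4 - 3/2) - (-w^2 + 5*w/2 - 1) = 2*w^2 - 15*w/4 - 1/2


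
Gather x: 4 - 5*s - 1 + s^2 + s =s^2 - 4*s + 3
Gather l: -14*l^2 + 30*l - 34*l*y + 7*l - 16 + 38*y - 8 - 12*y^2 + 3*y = -14*l^2 + l*(37 - 34*y) - 12*y^2 + 41*y - 24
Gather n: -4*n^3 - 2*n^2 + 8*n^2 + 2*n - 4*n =-4*n^3 + 6*n^2 - 2*n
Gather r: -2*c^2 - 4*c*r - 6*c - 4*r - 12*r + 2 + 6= -2*c^2 - 6*c + r*(-4*c - 16) + 8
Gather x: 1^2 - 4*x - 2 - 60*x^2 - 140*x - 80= -60*x^2 - 144*x - 81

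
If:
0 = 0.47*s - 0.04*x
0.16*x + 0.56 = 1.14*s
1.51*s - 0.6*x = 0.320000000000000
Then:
No Solution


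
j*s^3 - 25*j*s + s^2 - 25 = (s - 5)*(s + 5)*(j*s + 1)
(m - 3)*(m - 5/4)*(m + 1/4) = m^3 - 4*m^2 + 43*m/16 + 15/16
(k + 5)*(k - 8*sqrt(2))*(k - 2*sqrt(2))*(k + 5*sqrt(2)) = k^4 - 5*sqrt(2)*k^3 + 5*k^3 - 68*k^2 - 25*sqrt(2)*k^2 - 340*k + 160*sqrt(2)*k + 800*sqrt(2)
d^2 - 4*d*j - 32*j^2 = (d - 8*j)*(d + 4*j)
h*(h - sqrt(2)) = h^2 - sqrt(2)*h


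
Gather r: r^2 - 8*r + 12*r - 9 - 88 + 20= r^2 + 4*r - 77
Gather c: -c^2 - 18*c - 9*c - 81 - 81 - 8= -c^2 - 27*c - 170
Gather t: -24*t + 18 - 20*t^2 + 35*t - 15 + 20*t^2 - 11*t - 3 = 0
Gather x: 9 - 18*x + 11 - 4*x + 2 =22 - 22*x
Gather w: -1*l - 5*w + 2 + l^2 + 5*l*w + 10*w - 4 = l^2 - l + w*(5*l + 5) - 2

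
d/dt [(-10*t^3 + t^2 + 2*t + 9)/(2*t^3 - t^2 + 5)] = 2*(4*t^4 - 4*t^3 - 101*t^2 + 14*t + 5)/(4*t^6 - 4*t^5 + t^4 + 20*t^3 - 10*t^2 + 25)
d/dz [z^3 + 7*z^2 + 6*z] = 3*z^2 + 14*z + 6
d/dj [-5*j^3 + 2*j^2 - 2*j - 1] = -15*j^2 + 4*j - 2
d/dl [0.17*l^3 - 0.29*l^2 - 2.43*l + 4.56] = 0.51*l^2 - 0.58*l - 2.43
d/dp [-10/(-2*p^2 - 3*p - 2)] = 10*(-4*p - 3)/(2*p^2 + 3*p + 2)^2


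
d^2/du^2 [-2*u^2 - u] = -4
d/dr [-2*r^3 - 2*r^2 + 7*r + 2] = -6*r^2 - 4*r + 7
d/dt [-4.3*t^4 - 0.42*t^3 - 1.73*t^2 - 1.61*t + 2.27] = -17.2*t^3 - 1.26*t^2 - 3.46*t - 1.61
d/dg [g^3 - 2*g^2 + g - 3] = 3*g^2 - 4*g + 1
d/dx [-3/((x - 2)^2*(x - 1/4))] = 24*(6*x - 5)/((x - 2)^3*(4*x - 1)^2)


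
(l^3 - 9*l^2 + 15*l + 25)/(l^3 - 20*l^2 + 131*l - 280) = (l^2 - 4*l - 5)/(l^2 - 15*l + 56)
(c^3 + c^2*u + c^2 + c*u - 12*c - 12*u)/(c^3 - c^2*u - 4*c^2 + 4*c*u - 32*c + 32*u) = (-c^2 - c*u + 3*c + 3*u)/(-c^2 + c*u + 8*c - 8*u)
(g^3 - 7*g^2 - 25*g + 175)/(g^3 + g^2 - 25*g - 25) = (g - 7)/(g + 1)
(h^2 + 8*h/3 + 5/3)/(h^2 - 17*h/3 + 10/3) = (3*h^2 + 8*h + 5)/(3*h^2 - 17*h + 10)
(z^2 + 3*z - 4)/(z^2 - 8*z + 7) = (z + 4)/(z - 7)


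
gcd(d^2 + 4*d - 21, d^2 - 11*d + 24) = d - 3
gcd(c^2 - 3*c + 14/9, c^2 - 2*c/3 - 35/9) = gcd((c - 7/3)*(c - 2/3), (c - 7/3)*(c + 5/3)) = c - 7/3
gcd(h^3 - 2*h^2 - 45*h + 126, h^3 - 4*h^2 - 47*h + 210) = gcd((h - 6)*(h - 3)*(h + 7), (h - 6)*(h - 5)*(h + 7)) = h^2 + h - 42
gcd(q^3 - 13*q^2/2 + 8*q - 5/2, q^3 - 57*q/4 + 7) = q - 1/2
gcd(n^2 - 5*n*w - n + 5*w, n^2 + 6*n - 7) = n - 1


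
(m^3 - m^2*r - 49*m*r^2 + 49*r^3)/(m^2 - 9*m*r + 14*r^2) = (-m^2 - 6*m*r + 7*r^2)/(-m + 2*r)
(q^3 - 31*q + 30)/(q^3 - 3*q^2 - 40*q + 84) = (q^2 - 6*q + 5)/(q^2 - 9*q + 14)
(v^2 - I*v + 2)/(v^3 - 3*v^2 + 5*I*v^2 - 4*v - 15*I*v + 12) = (v - 2*I)/(v^2 + v*(-3 + 4*I) - 12*I)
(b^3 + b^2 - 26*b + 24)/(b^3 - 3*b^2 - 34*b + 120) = (b - 1)/(b - 5)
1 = 1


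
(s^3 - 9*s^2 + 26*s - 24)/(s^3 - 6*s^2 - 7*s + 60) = (s^2 - 5*s + 6)/(s^2 - 2*s - 15)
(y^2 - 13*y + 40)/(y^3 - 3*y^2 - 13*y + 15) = (y - 8)/(y^2 + 2*y - 3)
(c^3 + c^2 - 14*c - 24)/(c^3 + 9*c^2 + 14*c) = (c^2 - c - 12)/(c*(c + 7))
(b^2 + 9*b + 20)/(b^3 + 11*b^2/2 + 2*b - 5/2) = 2*(b + 4)/(2*b^2 + b - 1)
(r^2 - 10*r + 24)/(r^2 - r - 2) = (-r^2 + 10*r - 24)/(-r^2 + r + 2)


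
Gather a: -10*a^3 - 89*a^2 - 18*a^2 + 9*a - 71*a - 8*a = -10*a^3 - 107*a^2 - 70*a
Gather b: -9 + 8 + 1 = 0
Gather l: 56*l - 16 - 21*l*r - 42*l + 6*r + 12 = l*(14 - 21*r) + 6*r - 4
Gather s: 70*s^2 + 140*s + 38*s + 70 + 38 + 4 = 70*s^2 + 178*s + 112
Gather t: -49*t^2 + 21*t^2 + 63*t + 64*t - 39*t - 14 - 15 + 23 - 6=-28*t^2 + 88*t - 12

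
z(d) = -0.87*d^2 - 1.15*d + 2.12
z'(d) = -1.74*d - 1.15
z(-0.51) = 2.48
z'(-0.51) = -0.26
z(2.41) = -5.70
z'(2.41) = -5.34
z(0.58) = 1.16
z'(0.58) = -2.16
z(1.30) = -0.85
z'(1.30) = -3.41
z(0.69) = 0.91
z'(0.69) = -2.35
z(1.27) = -0.74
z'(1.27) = -3.36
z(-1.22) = 2.23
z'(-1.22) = 0.97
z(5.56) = -31.17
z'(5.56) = -10.82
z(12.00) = -136.96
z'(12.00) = -22.03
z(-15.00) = -176.38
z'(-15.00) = 24.95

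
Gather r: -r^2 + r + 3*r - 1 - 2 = -r^2 + 4*r - 3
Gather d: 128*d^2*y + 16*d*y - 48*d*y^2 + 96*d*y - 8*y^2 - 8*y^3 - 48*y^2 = 128*d^2*y + d*(-48*y^2 + 112*y) - 8*y^3 - 56*y^2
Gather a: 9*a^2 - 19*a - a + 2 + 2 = 9*a^2 - 20*a + 4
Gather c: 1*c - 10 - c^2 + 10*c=-c^2 + 11*c - 10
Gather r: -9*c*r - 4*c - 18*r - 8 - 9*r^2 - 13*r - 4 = -4*c - 9*r^2 + r*(-9*c - 31) - 12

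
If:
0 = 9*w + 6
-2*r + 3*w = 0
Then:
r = -1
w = -2/3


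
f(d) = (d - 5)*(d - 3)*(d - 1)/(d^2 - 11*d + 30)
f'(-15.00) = 0.97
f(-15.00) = -13.71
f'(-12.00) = 0.95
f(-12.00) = -10.83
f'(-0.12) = 0.60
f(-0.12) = -0.57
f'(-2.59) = 0.80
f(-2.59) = -2.34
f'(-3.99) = 0.85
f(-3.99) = -3.49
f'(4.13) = -3.29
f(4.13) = -1.89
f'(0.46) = 0.51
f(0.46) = -0.25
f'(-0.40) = 0.63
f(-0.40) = -0.74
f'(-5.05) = 0.88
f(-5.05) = -4.41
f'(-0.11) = 0.60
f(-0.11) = -0.56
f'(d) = (11 - 2*d)*(d - 5)*(d - 3)*(d - 1)/(d^2 - 11*d + 30)^2 + (d - 5)*(d - 3)/(d^2 - 11*d + 30) + (d - 5)*(d - 1)/(d^2 - 11*d + 30) + (d - 3)*(d - 1)/(d^2 - 11*d + 30) = (d^2 - 12*d + 21)/(d^2 - 12*d + 36)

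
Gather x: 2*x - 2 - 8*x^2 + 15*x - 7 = -8*x^2 + 17*x - 9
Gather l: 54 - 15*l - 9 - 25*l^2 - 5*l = -25*l^2 - 20*l + 45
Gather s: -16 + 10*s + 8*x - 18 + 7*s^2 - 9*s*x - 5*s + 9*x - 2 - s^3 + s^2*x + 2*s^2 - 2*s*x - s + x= -s^3 + s^2*(x + 9) + s*(4 - 11*x) + 18*x - 36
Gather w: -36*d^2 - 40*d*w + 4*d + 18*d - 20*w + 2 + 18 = -36*d^2 + 22*d + w*(-40*d - 20) + 20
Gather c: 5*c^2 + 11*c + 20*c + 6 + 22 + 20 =5*c^2 + 31*c + 48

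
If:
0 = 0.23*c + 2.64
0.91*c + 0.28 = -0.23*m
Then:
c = -11.48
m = 44.20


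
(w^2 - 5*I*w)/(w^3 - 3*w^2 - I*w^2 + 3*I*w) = (w - 5*I)/(w^2 - 3*w - I*w + 3*I)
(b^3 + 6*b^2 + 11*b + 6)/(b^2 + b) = b + 5 + 6/b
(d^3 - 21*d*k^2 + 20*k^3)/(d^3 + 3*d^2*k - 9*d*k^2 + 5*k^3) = (d - 4*k)/(d - k)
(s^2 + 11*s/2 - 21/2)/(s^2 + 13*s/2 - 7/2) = (2*s - 3)/(2*s - 1)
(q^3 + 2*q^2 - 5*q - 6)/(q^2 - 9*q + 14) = (q^2 + 4*q + 3)/(q - 7)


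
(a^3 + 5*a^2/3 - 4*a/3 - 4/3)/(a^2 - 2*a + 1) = (3*a^2 + 8*a + 4)/(3*(a - 1))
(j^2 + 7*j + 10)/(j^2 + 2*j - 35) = (j^2 + 7*j + 10)/(j^2 + 2*j - 35)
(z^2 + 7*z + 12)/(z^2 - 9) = (z + 4)/(z - 3)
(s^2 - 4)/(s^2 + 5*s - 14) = (s + 2)/(s + 7)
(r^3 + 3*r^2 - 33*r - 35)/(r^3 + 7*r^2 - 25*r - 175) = (r + 1)/(r + 5)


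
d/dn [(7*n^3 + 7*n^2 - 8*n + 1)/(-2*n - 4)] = (-14*n^3 - 49*n^2 - 28*n + 17)/(2*(n^2 + 4*n + 4))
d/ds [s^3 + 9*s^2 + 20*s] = 3*s^2 + 18*s + 20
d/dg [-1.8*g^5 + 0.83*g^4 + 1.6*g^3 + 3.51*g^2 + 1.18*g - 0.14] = -9.0*g^4 + 3.32*g^3 + 4.8*g^2 + 7.02*g + 1.18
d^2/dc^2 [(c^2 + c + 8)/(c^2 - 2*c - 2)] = 6*(c^3 + 10*c^2 - 14*c + 16)/(c^6 - 6*c^5 + 6*c^4 + 16*c^3 - 12*c^2 - 24*c - 8)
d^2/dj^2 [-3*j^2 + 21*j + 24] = -6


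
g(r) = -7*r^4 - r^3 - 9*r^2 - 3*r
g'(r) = -28*r^3 - 3*r^2 - 18*r - 3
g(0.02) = -0.06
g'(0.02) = -3.36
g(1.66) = -87.51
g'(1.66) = -169.23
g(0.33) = -2.09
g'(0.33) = -10.27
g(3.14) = -809.60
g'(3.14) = -955.95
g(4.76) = -3919.62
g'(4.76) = -3176.46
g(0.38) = -2.64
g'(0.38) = -11.81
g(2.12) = -197.74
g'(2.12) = -321.43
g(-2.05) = -146.68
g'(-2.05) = 262.52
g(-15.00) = -352980.00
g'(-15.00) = 94092.00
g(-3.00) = -612.00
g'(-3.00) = 780.00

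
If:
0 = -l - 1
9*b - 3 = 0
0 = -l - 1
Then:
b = 1/3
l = -1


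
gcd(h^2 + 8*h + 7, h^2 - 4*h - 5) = h + 1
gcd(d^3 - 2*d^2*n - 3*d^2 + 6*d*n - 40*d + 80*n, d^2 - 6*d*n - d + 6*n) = 1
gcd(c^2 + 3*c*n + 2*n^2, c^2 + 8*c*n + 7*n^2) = c + n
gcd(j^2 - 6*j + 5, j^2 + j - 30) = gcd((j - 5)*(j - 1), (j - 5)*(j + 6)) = j - 5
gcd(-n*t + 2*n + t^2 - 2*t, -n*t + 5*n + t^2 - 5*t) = -n + t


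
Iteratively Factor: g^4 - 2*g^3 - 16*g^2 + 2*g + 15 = (g + 1)*(g^3 - 3*g^2 - 13*g + 15) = (g - 5)*(g + 1)*(g^2 + 2*g - 3) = (g - 5)*(g + 1)*(g + 3)*(g - 1)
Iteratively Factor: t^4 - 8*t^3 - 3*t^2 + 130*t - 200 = (t + 4)*(t^3 - 12*t^2 + 45*t - 50) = (t - 2)*(t + 4)*(t^2 - 10*t + 25) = (t - 5)*(t - 2)*(t + 4)*(t - 5)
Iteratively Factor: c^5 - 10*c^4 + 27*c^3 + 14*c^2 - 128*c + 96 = (c - 3)*(c^4 - 7*c^3 + 6*c^2 + 32*c - 32) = (c - 4)*(c - 3)*(c^3 - 3*c^2 - 6*c + 8) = (c - 4)^2*(c - 3)*(c^2 + c - 2) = (c - 4)^2*(c - 3)*(c + 2)*(c - 1)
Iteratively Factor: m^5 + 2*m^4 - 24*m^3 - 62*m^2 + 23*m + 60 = (m - 5)*(m^4 + 7*m^3 + 11*m^2 - 7*m - 12) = (m - 5)*(m + 1)*(m^3 + 6*m^2 + 5*m - 12) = (m - 5)*(m + 1)*(m + 3)*(m^2 + 3*m - 4) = (m - 5)*(m + 1)*(m + 3)*(m + 4)*(m - 1)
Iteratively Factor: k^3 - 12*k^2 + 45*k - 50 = (k - 5)*(k^2 - 7*k + 10) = (k - 5)^2*(k - 2)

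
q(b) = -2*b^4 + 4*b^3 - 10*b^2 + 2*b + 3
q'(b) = -8*b^3 + 12*b^2 - 20*b + 2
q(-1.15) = -22.11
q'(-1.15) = 53.04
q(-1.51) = -46.99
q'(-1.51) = 87.10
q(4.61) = -711.72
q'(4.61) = -618.95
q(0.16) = 3.08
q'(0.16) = -0.93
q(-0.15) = 2.46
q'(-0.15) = 5.30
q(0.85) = -1.11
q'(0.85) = -11.24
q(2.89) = -117.71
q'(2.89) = -148.68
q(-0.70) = -5.15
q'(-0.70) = 24.62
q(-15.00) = -117027.00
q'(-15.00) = 30002.00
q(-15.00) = -117027.00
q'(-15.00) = 30002.00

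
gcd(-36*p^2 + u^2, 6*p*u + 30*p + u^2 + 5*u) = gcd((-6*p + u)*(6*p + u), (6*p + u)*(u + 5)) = 6*p + u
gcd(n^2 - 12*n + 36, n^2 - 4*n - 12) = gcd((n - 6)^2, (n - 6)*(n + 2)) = n - 6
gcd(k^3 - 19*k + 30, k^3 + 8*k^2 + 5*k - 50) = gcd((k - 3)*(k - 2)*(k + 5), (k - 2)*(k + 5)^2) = k^2 + 3*k - 10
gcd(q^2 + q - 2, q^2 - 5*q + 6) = 1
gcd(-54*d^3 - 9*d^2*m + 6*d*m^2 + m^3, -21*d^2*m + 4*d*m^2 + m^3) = 3*d - m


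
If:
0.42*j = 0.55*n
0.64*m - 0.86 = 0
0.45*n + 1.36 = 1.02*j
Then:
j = 2.01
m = 1.34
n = 1.54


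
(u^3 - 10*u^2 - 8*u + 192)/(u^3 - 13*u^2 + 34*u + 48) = (u + 4)/(u + 1)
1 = 1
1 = 1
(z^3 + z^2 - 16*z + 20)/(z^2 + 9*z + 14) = (z^3 + z^2 - 16*z + 20)/(z^2 + 9*z + 14)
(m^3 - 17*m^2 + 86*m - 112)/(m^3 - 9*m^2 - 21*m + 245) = (m^2 - 10*m + 16)/(m^2 - 2*m - 35)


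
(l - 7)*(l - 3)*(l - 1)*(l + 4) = l^4 - 7*l^3 - 13*l^2 + 103*l - 84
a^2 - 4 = (a - 2)*(a + 2)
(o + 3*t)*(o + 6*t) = o^2 + 9*o*t + 18*t^2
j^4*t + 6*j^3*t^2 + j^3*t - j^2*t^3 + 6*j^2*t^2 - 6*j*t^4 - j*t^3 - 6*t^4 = (j - t)*(j + t)*(j + 6*t)*(j*t + t)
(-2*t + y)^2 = 4*t^2 - 4*t*y + y^2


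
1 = 1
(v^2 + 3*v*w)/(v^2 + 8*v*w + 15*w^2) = v/(v + 5*w)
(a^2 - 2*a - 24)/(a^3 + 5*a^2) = (a^2 - 2*a - 24)/(a^2*(a + 5))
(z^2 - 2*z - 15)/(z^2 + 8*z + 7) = (z^2 - 2*z - 15)/(z^2 + 8*z + 7)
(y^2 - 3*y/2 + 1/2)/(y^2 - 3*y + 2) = (y - 1/2)/(y - 2)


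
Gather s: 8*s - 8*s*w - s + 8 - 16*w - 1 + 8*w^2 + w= s*(7 - 8*w) + 8*w^2 - 15*w + 7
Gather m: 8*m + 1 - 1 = 8*m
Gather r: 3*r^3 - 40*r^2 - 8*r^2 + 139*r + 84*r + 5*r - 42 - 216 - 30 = 3*r^3 - 48*r^2 + 228*r - 288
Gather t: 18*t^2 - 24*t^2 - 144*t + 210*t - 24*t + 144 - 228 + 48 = -6*t^2 + 42*t - 36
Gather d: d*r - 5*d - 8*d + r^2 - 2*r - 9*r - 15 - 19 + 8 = d*(r - 13) + r^2 - 11*r - 26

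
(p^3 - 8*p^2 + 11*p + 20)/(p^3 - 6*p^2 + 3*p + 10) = (p - 4)/(p - 2)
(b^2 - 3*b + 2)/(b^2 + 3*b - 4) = (b - 2)/(b + 4)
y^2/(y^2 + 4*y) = y/(y + 4)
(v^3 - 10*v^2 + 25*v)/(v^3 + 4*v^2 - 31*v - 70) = v*(v - 5)/(v^2 + 9*v + 14)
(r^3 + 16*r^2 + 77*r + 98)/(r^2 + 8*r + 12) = (r^2 + 14*r + 49)/(r + 6)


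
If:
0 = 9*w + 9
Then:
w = -1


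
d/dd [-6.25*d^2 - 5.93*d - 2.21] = -12.5*d - 5.93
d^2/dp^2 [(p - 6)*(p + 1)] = 2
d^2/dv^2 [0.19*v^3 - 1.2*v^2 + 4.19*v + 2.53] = 1.14*v - 2.4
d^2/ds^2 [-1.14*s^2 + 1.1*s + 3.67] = -2.28000000000000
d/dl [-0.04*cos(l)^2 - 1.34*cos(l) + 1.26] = (0.08*cos(l) + 1.34)*sin(l)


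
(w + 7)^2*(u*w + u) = u*w^3 + 15*u*w^2 + 63*u*w + 49*u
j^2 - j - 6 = (j - 3)*(j + 2)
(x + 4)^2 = x^2 + 8*x + 16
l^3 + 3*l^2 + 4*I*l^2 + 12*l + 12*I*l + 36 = (l + 3)*(l - 2*I)*(l + 6*I)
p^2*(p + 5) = p^3 + 5*p^2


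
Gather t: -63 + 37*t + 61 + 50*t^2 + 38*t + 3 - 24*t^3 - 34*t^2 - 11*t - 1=-24*t^3 + 16*t^2 + 64*t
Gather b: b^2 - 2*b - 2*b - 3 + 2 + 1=b^2 - 4*b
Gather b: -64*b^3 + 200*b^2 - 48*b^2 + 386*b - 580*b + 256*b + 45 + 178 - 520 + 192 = -64*b^3 + 152*b^2 + 62*b - 105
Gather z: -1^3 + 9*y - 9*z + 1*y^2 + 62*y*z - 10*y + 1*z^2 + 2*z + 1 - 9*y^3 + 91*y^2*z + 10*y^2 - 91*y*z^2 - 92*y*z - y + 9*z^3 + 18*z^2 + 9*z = -9*y^3 + 11*y^2 - 2*y + 9*z^3 + z^2*(19 - 91*y) + z*(91*y^2 - 30*y + 2)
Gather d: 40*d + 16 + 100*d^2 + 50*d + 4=100*d^2 + 90*d + 20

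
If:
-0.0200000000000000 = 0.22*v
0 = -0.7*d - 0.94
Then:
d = -1.34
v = -0.09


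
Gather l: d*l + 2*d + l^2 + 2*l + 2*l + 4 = 2*d + l^2 + l*(d + 4) + 4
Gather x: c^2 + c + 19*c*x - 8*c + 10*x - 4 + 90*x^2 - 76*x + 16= c^2 - 7*c + 90*x^2 + x*(19*c - 66) + 12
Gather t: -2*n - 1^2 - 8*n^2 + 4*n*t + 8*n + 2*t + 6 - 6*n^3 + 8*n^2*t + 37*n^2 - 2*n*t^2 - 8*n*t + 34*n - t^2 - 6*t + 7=-6*n^3 + 29*n^2 + 40*n + t^2*(-2*n - 1) + t*(8*n^2 - 4*n - 4) + 12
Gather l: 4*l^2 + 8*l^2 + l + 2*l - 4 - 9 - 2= 12*l^2 + 3*l - 15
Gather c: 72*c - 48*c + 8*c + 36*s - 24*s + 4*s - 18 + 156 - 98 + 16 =32*c + 16*s + 56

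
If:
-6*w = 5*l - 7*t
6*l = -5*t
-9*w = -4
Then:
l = -40/201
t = 16/67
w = 4/9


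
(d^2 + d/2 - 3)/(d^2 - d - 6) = (d - 3/2)/(d - 3)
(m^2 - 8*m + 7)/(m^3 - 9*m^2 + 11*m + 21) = (m - 1)/(m^2 - 2*m - 3)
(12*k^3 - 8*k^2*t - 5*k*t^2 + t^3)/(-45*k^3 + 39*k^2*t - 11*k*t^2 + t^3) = (-12*k^3 + 8*k^2*t + 5*k*t^2 - t^3)/(45*k^3 - 39*k^2*t + 11*k*t^2 - t^3)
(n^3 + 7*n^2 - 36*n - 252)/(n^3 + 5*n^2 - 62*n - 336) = (n - 6)/(n - 8)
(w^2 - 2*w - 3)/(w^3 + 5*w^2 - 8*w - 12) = (w - 3)/(w^2 + 4*w - 12)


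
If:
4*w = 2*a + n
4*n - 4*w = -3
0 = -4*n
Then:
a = 3/2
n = 0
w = 3/4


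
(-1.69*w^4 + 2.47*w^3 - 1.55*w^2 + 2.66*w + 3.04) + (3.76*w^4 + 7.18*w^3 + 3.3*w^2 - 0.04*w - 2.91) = 2.07*w^4 + 9.65*w^3 + 1.75*w^2 + 2.62*w + 0.13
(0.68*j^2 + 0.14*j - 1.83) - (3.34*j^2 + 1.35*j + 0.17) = -2.66*j^2 - 1.21*j - 2.0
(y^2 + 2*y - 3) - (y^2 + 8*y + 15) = -6*y - 18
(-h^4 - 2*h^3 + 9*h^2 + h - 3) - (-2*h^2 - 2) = -h^4 - 2*h^3 + 11*h^2 + h - 1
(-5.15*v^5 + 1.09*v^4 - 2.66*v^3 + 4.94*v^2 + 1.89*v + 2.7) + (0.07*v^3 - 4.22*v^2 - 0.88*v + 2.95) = -5.15*v^5 + 1.09*v^4 - 2.59*v^3 + 0.720000000000001*v^2 + 1.01*v + 5.65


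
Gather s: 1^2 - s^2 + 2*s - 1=-s^2 + 2*s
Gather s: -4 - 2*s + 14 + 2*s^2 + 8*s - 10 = 2*s^2 + 6*s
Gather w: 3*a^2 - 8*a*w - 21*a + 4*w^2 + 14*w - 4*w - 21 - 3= 3*a^2 - 21*a + 4*w^2 + w*(10 - 8*a) - 24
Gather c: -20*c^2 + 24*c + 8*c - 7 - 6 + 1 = -20*c^2 + 32*c - 12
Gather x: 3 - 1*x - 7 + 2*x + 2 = x - 2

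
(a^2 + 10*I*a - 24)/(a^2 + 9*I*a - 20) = (a + 6*I)/(a + 5*I)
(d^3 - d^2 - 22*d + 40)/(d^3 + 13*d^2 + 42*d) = (d^3 - d^2 - 22*d + 40)/(d*(d^2 + 13*d + 42))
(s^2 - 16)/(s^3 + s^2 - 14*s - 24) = (s + 4)/(s^2 + 5*s + 6)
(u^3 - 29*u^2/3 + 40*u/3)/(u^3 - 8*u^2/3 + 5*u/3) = (u - 8)/(u - 1)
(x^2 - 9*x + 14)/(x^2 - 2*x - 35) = (x - 2)/(x + 5)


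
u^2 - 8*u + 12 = (u - 6)*(u - 2)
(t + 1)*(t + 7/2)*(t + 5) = t^3 + 19*t^2/2 + 26*t + 35/2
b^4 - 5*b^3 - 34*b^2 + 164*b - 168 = (b - 7)*(b - 2)^2*(b + 6)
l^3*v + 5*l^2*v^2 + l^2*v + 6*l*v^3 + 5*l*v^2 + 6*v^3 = (l + 2*v)*(l + 3*v)*(l*v + v)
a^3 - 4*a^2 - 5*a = a*(a - 5)*(a + 1)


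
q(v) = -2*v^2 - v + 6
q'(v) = -4*v - 1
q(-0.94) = 5.17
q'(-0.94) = 2.76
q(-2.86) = -7.50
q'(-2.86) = 10.44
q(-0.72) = 5.68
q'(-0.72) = 1.88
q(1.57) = -0.50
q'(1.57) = -7.28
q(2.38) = -7.71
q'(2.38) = -10.52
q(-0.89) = 5.31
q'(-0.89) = 2.56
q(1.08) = 2.59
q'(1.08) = -5.32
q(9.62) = -188.71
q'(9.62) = -39.48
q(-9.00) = -147.00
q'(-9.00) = 35.00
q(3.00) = -15.00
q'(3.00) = -13.00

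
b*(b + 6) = b^2 + 6*b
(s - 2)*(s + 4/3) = s^2 - 2*s/3 - 8/3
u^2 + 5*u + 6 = (u + 2)*(u + 3)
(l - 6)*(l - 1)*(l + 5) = l^3 - 2*l^2 - 29*l + 30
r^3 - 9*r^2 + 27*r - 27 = (r - 3)^3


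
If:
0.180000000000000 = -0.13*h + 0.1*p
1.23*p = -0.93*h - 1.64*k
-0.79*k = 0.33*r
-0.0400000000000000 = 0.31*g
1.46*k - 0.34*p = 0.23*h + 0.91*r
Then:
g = -0.13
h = -0.88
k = 0.01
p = 0.66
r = -0.01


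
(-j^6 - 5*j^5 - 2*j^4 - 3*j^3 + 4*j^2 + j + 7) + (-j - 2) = -j^6 - 5*j^5 - 2*j^4 - 3*j^3 + 4*j^2 + 5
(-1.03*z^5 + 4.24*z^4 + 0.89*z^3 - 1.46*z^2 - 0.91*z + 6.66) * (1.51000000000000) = -1.5553*z^5 + 6.4024*z^4 + 1.3439*z^3 - 2.2046*z^2 - 1.3741*z + 10.0566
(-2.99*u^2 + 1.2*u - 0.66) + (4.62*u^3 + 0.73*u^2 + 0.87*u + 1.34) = 4.62*u^3 - 2.26*u^2 + 2.07*u + 0.68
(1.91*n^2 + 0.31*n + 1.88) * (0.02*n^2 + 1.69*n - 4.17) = 0.0382*n^4 + 3.2341*n^3 - 7.4032*n^2 + 1.8845*n - 7.8396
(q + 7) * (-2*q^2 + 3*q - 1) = -2*q^3 - 11*q^2 + 20*q - 7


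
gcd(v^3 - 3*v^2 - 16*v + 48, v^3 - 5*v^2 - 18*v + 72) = v^2 + v - 12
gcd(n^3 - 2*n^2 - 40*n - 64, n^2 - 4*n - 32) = n^2 - 4*n - 32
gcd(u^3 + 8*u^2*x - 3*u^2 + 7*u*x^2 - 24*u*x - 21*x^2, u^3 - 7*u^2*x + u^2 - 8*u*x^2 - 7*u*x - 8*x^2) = u + x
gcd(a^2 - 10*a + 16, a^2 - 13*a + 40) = a - 8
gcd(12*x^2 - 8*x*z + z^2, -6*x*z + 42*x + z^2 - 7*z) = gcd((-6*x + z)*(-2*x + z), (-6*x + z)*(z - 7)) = 6*x - z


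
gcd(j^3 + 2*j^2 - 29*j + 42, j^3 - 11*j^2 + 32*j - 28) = j - 2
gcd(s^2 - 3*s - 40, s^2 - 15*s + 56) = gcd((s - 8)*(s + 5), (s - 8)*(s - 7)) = s - 8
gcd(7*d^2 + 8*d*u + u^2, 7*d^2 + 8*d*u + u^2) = 7*d^2 + 8*d*u + u^2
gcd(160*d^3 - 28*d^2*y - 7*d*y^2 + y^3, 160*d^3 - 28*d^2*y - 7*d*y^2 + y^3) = 160*d^3 - 28*d^2*y - 7*d*y^2 + y^3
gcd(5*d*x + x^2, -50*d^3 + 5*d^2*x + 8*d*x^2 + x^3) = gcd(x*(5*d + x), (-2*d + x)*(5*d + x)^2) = 5*d + x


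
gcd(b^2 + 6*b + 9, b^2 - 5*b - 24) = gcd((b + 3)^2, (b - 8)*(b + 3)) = b + 3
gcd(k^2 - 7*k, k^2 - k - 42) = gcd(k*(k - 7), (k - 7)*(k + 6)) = k - 7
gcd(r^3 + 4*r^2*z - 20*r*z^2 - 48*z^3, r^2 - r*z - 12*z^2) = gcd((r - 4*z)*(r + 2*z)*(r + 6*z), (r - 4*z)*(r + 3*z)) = -r + 4*z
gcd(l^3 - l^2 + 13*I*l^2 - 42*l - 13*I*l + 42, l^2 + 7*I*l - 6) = l + 6*I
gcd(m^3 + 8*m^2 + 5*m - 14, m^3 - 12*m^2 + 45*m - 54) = 1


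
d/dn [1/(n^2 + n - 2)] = (-2*n - 1)/(n^2 + n - 2)^2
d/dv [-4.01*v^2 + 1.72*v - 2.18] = 1.72 - 8.02*v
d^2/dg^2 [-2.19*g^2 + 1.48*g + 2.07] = -4.38000000000000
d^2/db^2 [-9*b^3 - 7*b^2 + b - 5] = -54*b - 14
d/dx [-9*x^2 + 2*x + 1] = 2 - 18*x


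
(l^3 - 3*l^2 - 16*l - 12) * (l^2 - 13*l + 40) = l^5 - 16*l^4 + 63*l^3 + 76*l^2 - 484*l - 480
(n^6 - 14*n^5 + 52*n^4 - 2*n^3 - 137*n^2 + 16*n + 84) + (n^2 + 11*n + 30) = n^6 - 14*n^5 + 52*n^4 - 2*n^3 - 136*n^2 + 27*n + 114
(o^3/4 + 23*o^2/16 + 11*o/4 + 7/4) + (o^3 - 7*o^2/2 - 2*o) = 5*o^3/4 - 33*o^2/16 + 3*o/4 + 7/4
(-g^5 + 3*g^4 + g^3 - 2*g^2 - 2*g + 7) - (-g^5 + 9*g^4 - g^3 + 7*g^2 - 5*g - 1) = -6*g^4 + 2*g^3 - 9*g^2 + 3*g + 8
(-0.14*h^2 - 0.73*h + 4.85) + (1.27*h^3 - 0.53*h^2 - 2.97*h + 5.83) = 1.27*h^3 - 0.67*h^2 - 3.7*h + 10.68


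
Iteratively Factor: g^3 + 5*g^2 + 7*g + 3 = (g + 3)*(g^2 + 2*g + 1) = (g + 1)*(g + 3)*(g + 1)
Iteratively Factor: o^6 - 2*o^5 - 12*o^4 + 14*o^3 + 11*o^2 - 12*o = (o - 1)*(o^5 - o^4 - 13*o^3 + o^2 + 12*o) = o*(o - 1)*(o^4 - o^3 - 13*o^2 + o + 12) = o*(o - 1)*(o + 1)*(o^3 - 2*o^2 - 11*o + 12) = o*(o - 1)^2*(o + 1)*(o^2 - o - 12) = o*(o - 4)*(o - 1)^2*(o + 1)*(o + 3)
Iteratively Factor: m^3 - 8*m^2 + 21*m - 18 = (m - 3)*(m^2 - 5*m + 6) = (m - 3)*(m - 2)*(m - 3)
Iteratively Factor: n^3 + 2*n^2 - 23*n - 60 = (n - 5)*(n^2 + 7*n + 12) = (n - 5)*(n + 4)*(n + 3)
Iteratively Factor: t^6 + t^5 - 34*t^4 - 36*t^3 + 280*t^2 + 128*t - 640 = (t - 5)*(t^5 + 6*t^4 - 4*t^3 - 56*t^2 + 128) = (t - 5)*(t + 2)*(t^4 + 4*t^3 - 12*t^2 - 32*t + 64) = (t - 5)*(t - 2)*(t + 2)*(t^3 + 6*t^2 - 32) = (t - 5)*(t - 2)*(t + 2)*(t + 4)*(t^2 + 2*t - 8) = (t - 5)*(t - 2)*(t + 2)*(t + 4)^2*(t - 2)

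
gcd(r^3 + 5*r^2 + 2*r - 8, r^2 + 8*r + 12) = r + 2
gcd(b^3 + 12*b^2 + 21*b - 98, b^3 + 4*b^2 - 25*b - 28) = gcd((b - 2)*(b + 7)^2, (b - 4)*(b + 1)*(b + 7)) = b + 7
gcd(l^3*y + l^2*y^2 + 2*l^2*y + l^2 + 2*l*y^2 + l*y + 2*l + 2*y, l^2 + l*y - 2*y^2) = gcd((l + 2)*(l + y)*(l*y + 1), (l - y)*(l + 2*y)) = 1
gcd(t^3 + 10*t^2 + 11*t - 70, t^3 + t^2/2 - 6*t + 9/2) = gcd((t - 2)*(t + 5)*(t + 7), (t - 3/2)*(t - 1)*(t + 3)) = 1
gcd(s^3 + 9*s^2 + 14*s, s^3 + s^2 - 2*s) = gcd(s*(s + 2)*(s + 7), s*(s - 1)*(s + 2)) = s^2 + 2*s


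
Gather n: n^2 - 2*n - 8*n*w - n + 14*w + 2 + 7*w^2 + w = n^2 + n*(-8*w - 3) + 7*w^2 + 15*w + 2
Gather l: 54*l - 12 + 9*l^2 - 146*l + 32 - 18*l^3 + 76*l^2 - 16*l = -18*l^3 + 85*l^2 - 108*l + 20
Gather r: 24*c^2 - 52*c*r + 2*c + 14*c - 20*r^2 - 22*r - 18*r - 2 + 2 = 24*c^2 + 16*c - 20*r^2 + r*(-52*c - 40)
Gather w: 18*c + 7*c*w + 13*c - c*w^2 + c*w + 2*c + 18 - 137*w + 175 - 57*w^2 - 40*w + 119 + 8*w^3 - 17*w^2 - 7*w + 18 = 33*c + 8*w^3 + w^2*(-c - 74) + w*(8*c - 184) + 330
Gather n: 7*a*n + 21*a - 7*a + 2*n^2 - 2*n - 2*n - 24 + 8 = 14*a + 2*n^2 + n*(7*a - 4) - 16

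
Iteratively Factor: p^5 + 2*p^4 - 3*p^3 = (p)*(p^4 + 2*p^3 - 3*p^2) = p*(p - 1)*(p^3 + 3*p^2) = p^2*(p - 1)*(p^2 + 3*p) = p^3*(p - 1)*(p + 3)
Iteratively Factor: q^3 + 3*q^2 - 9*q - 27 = (q - 3)*(q^2 + 6*q + 9) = (q - 3)*(q + 3)*(q + 3)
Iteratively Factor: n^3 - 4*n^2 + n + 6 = (n - 2)*(n^2 - 2*n - 3) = (n - 2)*(n + 1)*(n - 3)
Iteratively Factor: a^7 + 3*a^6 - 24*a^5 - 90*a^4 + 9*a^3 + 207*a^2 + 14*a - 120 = (a - 1)*(a^6 + 4*a^5 - 20*a^4 - 110*a^3 - 101*a^2 + 106*a + 120) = (a - 1)*(a + 4)*(a^5 - 20*a^3 - 30*a^2 + 19*a + 30) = (a - 1)*(a + 1)*(a + 4)*(a^4 - a^3 - 19*a^2 - 11*a + 30) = (a - 1)*(a + 1)*(a + 2)*(a + 4)*(a^3 - 3*a^2 - 13*a + 15) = (a - 1)*(a + 1)*(a + 2)*(a + 3)*(a + 4)*(a^2 - 6*a + 5) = (a - 5)*(a - 1)*(a + 1)*(a + 2)*(a + 3)*(a + 4)*(a - 1)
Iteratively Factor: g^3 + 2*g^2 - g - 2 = (g - 1)*(g^2 + 3*g + 2) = (g - 1)*(g + 2)*(g + 1)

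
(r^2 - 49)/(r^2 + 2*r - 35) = (r - 7)/(r - 5)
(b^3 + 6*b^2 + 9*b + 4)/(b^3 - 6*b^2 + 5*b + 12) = (b^2 + 5*b + 4)/(b^2 - 7*b + 12)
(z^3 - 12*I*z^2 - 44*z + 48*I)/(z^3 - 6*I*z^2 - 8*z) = (z - 6*I)/z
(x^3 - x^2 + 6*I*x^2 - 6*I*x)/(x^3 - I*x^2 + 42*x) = (x - 1)/(x - 7*I)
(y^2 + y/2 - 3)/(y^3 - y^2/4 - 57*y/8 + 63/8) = 4*(y + 2)/(4*y^2 + 5*y - 21)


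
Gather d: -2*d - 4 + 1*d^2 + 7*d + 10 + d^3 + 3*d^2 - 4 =d^3 + 4*d^2 + 5*d + 2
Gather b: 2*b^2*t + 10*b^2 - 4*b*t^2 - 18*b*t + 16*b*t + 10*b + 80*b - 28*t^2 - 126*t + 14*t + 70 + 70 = b^2*(2*t + 10) + b*(-4*t^2 - 2*t + 90) - 28*t^2 - 112*t + 140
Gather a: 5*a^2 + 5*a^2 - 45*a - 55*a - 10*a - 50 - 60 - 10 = 10*a^2 - 110*a - 120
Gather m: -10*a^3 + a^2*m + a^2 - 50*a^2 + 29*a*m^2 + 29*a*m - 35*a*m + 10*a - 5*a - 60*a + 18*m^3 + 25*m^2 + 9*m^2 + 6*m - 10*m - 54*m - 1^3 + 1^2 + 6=-10*a^3 - 49*a^2 - 55*a + 18*m^3 + m^2*(29*a + 34) + m*(a^2 - 6*a - 58) + 6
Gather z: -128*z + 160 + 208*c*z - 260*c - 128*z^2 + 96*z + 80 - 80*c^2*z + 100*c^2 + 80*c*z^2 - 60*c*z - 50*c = 100*c^2 - 310*c + z^2*(80*c - 128) + z*(-80*c^2 + 148*c - 32) + 240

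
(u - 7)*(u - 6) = u^2 - 13*u + 42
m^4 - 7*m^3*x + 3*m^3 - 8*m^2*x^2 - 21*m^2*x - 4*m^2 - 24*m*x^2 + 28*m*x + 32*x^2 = (m - 1)*(m + 4)*(m - 8*x)*(m + x)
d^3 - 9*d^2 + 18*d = d*(d - 6)*(d - 3)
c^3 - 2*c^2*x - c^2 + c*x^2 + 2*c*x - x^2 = (c - 1)*(c - x)^2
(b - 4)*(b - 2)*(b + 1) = b^3 - 5*b^2 + 2*b + 8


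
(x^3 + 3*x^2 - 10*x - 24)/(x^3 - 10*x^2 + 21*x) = (x^2 + 6*x + 8)/(x*(x - 7))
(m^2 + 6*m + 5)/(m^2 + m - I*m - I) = (m + 5)/(m - I)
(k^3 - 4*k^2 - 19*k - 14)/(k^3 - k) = (k^2 - 5*k - 14)/(k*(k - 1))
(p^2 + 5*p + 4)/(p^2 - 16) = (p + 1)/(p - 4)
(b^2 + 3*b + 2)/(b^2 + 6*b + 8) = (b + 1)/(b + 4)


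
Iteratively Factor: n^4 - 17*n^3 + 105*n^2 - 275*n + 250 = (n - 5)*(n^3 - 12*n^2 + 45*n - 50) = (n - 5)^2*(n^2 - 7*n + 10) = (n - 5)^3*(n - 2)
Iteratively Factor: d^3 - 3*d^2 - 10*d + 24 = (d - 4)*(d^2 + d - 6) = (d - 4)*(d - 2)*(d + 3)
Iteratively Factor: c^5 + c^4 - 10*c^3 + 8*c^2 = (c - 1)*(c^4 + 2*c^3 - 8*c^2) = (c - 1)*(c + 4)*(c^3 - 2*c^2) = c*(c - 1)*(c + 4)*(c^2 - 2*c) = c^2*(c - 1)*(c + 4)*(c - 2)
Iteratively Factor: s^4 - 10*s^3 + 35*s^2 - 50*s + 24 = (s - 2)*(s^3 - 8*s^2 + 19*s - 12) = (s - 3)*(s - 2)*(s^2 - 5*s + 4) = (s - 4)*(s - 3)*(s - 2)*(s - 1)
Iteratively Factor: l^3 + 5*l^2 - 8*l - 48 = (l + 4)*(l^2 + l - 12) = (l + 4)^2*(l - 3)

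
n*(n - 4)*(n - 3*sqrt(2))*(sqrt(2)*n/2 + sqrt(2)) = sqrt(2)*n^4/2 - 3*n^3 - sqrt(2)*n^3 - 4*sqrt(2)*n^2 + 6*n^2 + 24*n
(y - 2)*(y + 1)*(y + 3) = y^3 + 2*y^2 - 5*y - 6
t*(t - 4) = t^2 - 4*t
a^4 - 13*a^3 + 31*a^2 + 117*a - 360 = (a - 8)*(a - 5)*(a - 3)*(a + 3)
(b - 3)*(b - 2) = b^2 - 5*b + 6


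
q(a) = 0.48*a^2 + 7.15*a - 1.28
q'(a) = 0.96*a + 7.15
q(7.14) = 74.24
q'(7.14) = 14.00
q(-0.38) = -3.93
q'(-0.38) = 6.79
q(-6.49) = -27.47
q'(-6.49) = 0.92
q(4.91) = 45.40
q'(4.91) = 11.86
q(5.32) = 50.34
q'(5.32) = 12.26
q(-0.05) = -1.64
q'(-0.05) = 7.10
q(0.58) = 3.03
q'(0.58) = 7.71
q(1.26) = 8.49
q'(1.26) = 8.36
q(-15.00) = -0.53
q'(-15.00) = -7.25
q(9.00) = 101.95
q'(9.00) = 15.79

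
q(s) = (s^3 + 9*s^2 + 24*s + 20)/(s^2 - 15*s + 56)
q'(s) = (15 - 2*s)*(s^3 + 9*s^2 + 24*s + 20)/(s^2 - 15*s + 56)^2 + (3*s^2 + 18*s + 24)/(s^2 - 15*s + 56) = (s^4 - 30*s^3 + 9*s^2 + 968*s + 1644)/(s^4 - 30*s^3 + 337*s^2 - 1680*s + 3136)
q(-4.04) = 0.03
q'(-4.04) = 0.01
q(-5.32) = -0.02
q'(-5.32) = 0.08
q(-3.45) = 0.03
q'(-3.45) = -0.02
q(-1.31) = 0.02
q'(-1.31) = 0.08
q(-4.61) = 0.02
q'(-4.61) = 0.04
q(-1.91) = 0.00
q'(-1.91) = 0.01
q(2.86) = 8.72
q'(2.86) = 8.50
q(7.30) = -5065.84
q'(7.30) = 8147.94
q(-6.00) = -0.09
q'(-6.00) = 0.12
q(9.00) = 847.00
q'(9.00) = -1056.00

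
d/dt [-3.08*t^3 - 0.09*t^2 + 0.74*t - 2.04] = -9.24*t^2 - 0.18*t + 0.74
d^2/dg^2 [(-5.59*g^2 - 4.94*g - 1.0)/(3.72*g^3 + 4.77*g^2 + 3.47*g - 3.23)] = (-154.713312*g^6 - 410.170176*g^5 - 259.05708*g^4 - 1136.464674*g^3 - 1443.006702*g^2 - 628.071444*g - 282.27185)/(51.478848*g^9 + 198.027504*g^8 + 397.980108*g^7 + 343.875645*g^6 + 27.347661*g^5 - 298.335114*g^4 - 162.562735*g^3 + 32.618478*g^2 + 108.606489*g - 33.698267)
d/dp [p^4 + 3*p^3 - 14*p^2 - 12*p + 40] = 4*p^3 + 9*p^2 - 28*p - 12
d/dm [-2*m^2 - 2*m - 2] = -4*m - 2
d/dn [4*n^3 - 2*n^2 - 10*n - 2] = 12*n^2 - 4*n - 10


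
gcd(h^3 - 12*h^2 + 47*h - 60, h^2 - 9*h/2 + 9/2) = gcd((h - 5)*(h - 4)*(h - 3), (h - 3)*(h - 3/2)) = h - 3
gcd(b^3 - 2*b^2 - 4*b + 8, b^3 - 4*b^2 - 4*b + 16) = b^2 - 4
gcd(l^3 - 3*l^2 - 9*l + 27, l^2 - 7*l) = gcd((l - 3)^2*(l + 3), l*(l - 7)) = 1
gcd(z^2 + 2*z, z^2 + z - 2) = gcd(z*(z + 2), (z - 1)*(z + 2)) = z + 2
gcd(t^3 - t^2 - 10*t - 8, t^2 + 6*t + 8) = t + 2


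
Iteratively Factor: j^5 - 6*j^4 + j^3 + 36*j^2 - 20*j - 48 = (j - 4)*(j^4 - 2*j^3 - 7*j^2 + 8*j + 12) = (j - 4)*(j - 2)*(j^3 - 7*j - 6) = (j - 4)*(j - 3)*(j - 2)*(j^2 + 3*j + 2) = (j - 4)*(j - 3)*(j - 2)*(j + 1)*(j + 2)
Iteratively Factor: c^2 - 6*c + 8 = (c - 4)*(c - 2)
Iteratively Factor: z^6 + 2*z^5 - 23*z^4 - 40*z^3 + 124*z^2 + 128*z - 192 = (z - 4)*(z^5 + 6*z^4 + z^3 - 36*z^2 - 20*z + 48) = (z - 4)*(z + 2)*(z^4 + 4*z^3 - 7*z^2 - 22*z + 24) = (z - 4)*(z + 2)*(z + 4)*(z^3 - 7*z + 6) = (z - 4)*(z + 2)*(z + 3)*(z + 4)*(z^2 - 3*z + 2) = (z - 4)*(z - 2)*(z + 2)*(z + 3)*(z + 4)*(z - 1)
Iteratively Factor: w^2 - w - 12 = (w + 3)*(w - 4)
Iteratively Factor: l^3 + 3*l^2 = (l + 3)*(l^2) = l*(l + 3)*(l)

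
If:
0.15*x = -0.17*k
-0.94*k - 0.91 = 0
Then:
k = -0.97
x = 1.10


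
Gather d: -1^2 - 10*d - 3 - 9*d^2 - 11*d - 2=-9*d^2 - 21*d - 6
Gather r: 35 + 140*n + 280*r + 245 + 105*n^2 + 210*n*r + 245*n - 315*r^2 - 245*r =105*n^2 + 385*n - 315*r^2 + r*(210*n + 35) + 280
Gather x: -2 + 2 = 0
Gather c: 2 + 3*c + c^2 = c^2 + 3*c + 2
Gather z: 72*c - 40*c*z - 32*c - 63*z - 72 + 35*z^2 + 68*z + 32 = 40*c + 35*z^2 + z*(5 - 40*c) - 40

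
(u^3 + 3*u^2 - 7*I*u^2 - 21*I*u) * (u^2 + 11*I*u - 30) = u^5 + 3*u^4 + 4*I*u^4 + 47*u^3 + 12*I*u^3 + 141*u^2 + 210*I*u^2 + 630*I*u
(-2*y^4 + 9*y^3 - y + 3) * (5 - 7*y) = 14*y^5 - 73*y^4 + 45*y^3 + 7*y^2 - 26*y + 15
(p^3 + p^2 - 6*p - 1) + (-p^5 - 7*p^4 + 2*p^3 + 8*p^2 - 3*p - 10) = -p^5 - 7*p^4 + 3*p^3 + 9*p^2 - 9*p - 11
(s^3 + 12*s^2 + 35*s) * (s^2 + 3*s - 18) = s^5 + 15*s^4 + 53*s^3 - 111*s^2 - 630*s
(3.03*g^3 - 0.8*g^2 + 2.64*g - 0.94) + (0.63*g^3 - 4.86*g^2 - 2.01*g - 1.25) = 3.66*g^3 - 5.66*g^2 + 0.63*g - 2.19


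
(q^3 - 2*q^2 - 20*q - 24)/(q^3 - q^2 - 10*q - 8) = (q^2 - 4*q - 12)/(q^2 - 3*q - 4)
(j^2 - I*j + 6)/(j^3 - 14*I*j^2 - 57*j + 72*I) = (j + 2*I)/(j^2 - 11*I*j - 24)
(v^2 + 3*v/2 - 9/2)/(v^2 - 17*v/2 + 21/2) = (v + 3)/(v - 7)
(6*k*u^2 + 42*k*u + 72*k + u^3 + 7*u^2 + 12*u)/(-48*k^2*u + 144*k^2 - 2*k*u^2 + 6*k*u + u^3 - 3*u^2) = (u^2 + 7*u + 12)/(-8*k*u + 24*k + u^2 - 3*u)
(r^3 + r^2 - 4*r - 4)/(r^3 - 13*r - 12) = (r^2 - 4)/(r^2 - r - 12)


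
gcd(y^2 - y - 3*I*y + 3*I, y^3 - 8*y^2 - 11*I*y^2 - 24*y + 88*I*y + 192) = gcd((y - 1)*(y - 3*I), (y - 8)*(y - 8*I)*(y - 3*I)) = y - 3*I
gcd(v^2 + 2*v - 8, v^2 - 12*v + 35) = 1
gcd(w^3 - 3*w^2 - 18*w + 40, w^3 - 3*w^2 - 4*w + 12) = w - 2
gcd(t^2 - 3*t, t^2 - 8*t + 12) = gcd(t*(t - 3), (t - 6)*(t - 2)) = 1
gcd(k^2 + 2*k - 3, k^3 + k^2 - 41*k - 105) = k + 3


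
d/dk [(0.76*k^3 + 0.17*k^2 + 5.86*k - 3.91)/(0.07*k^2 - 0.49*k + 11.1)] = (0.0532*k^4 - 0.7448*k^3 + 24.8145*k^2 + 4.3214*k + 63.1301)/(0.0049*k^4 - 0.0686*k^3 + 1.7941*k^2 - 10.878*k + 123.21)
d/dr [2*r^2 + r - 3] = 4*r + 1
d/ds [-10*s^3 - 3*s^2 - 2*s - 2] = -30*s^2 - 6*s - 2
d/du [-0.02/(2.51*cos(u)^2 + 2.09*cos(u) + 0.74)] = -(0.1004*cos(u) + 0.0418)*sin(u)/(2.51*cos(u)^2 + 2.09*cos(u) + 0.74)^2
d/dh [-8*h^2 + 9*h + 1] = 9 - 16*h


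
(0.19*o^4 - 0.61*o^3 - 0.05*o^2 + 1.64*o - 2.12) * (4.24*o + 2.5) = 0.8056*o^5 - 2.1114*o^4 - 1.737*o^3 + 6.8286*o^2 - 4.8888*o - 5.3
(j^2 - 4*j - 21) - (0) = j^2 - 4*j - 21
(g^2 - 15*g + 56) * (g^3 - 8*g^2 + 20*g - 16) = g^5 - 23*g^4 + 196*g^3 - 764*g^2 + 1360*g - 896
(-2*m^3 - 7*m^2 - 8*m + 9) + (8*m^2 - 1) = -2*m^3 + m^2 - 8*m + 8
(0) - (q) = -q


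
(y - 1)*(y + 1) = y^2 - 1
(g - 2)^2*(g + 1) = g^3 - 3*g^2 + 4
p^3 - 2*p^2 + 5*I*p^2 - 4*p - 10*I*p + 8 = (p - 2)*(p + I)*(p + 4*I)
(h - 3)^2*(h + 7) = h^3 + h^2 - 33*h + 63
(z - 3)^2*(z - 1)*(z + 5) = z^4 - 2*z^3 - 20*z^2 + 66*z - 45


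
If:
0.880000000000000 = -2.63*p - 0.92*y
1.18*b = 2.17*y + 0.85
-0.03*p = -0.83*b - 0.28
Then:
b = -0.34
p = -0.13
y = -0.58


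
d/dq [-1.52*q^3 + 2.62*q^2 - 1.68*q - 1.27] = -4.56*q^2 + 5.24*q - 1.68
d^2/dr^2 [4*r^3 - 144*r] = 24*r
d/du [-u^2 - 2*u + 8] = -2*u - 2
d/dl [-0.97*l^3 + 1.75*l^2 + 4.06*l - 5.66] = -2.91*l^2 + 3.5*l + 4.06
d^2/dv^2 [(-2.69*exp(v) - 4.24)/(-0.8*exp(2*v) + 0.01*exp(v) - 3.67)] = (1.7216*exp(4*v) + 10.87592*exp(3*v) - 47.4888*exp(2*v) - 49.695413*exp(v) + 36.386949)*exp(v)/(0.512*exp(6*v) - 0.0192*exp(5*v) + 7.04664*exp(4*v) - 0.176161*exp(3*v) + 32.326461*exp(2*v) - 0.404067*exp(v) + 49.430863)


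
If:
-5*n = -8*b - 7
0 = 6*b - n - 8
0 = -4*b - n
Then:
No Solution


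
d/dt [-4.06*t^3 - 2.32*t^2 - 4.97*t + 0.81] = -12.18*t^2 - 4.64*t - 4.97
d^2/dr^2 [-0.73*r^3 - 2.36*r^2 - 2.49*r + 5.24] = -4.38*r - 4.72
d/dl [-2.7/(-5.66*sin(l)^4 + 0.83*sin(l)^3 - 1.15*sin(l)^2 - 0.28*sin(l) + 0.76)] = (-61.128*sin(l)^3 + 6.723*sin(l)^2 - 6.21*sin(l) - 0.756)*cos(l)/(5.66*sin(l)^4 - 0.83*sin(l)^3 + 1.15*sin(l)^2 + 0.28*sin(l) - 0.76)^2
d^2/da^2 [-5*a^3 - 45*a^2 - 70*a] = -30*a - 90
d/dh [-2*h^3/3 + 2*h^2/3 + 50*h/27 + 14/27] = -2*h^2 + 4*h/3 + 50/27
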